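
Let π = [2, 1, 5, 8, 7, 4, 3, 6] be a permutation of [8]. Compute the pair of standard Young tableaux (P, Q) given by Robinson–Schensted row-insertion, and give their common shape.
P = [1, 3, 6] / [2, 4, 7] / [5] / [8];  Q = [1, 3, 4] / [2, 5, 8] / [6] / [7];  common shape = (3, 3, 1, 1)

Row-insert the values π_1, π_2, … into P one at a time, bumping the leftmost entry strictly greater than the inserted value down to the next row. The recording tableau Q records, in position (i, j), the step at which that cell was added to P.
  Insert 2 (step 1): P = [2];  Q = [1]
  Insert 1 (step 2): P = [1] / [2];  Q = [1] / [2]
  Insert 5 (step 3): P = [1, 5] / [2];  Q = [1, 3] / [2]
  Insert 8 (step 4): P = [1, 5, 8] / [2];  Q = [1, 3, 4] / [2]
  Insert 7 (step 5): P = [1, 5, 7] / [2, 8];  Q = [1, 3, 4] / [2, 5]
  Insert 4 (step 6): P = [1, 4, 7] / [2, 5] / [8];  Q = [1, 3, 4] / [2, 5] / [6]
  Insert 3 (step 7): P = [1, 3, 7] / [2, 4] / [5] / [8];  Q = [1, 3, 4] / [2, 5] / [6] / [7]
  Insert 6 (step 8): P = [1, 3, 6] / [2, 4, 7] / [5] / [8];  Q = [1, 3, 4] / [2, 5, 8] / [6] / [7]
Final shape: (3, 3, 1, 1).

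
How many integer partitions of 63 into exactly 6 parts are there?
p(63, 6 parts) = 15944

Partitions of n into exactly k parts are in bijection with partitions of n − k into at most k parts (subtract 1 from each part). So p(63, exactly 6) = p(57, parts ≤ 6). Computing via the recurrence p(m, j) = p(m, j−1) + p(m−j, j) gives 15944.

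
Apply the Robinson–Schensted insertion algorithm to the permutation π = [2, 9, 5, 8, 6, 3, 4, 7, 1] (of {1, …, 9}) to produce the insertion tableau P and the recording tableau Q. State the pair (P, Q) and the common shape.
P = [1, 3, 4, 7] / [2, 6] / [5] / [8] / [9];  Q = [1, 2, 4, 8] / [3, 7] / [5] / [6] / [9];  common shape = (4, 2, 1, 1, 1)

Row-insert the values π_1, π_2, … into P one at a time, bumping the leftmost entry strictly greater than the inserted value down to the next row. The recording tableau Q records, in position (i, j), the step at which that cell was added to P.
  Insert 2 (step 1): P = [2];  Q = [1]
  Insert 9 (step 2): P = [2, 9];  Q = [1, 2]
  Insert 5 (step 3): P = [2, 5] / [9];  Q = [1, 2] / [3]
  Insert 8 (step 4): P = [2, 5, 8] / [9];  Q = [1, 2, 4] / [3]
  Insert 6 (step 5): P = [2, 5, 6] / [8] / [9];  Q = [1, 2, 4] / [3] / [5]
  Insert 3 (step 6): P = [2, 3, 6] / [5] / [8] / [9];  Q = [1, 2, 4] / [3] / [5] / [6]
  Insert 4 (step 7): P = [2, 3, 4] / [5, 6] / [8] / [9];  Q = [1, 2, 4] / [3, 7] / [5] / [6]
  Insert 7 (step 8): P = [2, 3, 4, 7] / [5, 6] / [8] / [9];  Q = [1, 2, 4, 8] / [3, 7] / [5] / [6]
  Insert 1 (step 9): P = [1, 3, 4, 7] / [2, 6] / [5] / [8] / [9];  Q = [1, 2, 4, 8] / [3, 7] / [5] / [6] / [9]
Final shape: (4, 2, 1, 1, 1).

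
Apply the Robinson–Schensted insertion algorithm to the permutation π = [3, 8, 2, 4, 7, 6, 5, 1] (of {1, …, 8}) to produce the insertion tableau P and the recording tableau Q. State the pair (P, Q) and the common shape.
P = [1, 4, 5] / [2, 6] / [3] / [7] / [8];  Q = [1, 2, 5] / [3, 4] / [6] / [7] / [8];  common shape = (3, 2, 1, 1, 1)

Row-insert the values π_1, π_2, … into P one at a time, bumping the leftmost entry strictly greater than the inserted value down to the next row. The recording tableau Q records, in position (i, j), the step at which that cell was added to P.
  Insert 3 (step 1): P = [3];  Q = [1]
  Insert 8 (step 2): P = [3, 8];  Q = [1, 2]
  Insert 2 (step 3): P = [2, 8] / [3];  Q = [1, 2] / [3]
  Insert 4 (step 4): P = [2, 4] / [3, 8];  Q = [1, 2] / [3, 4]
  Insert 7 (step 5): P = [2, 4, 7] / [3, 8];  Q = [1, 2, 5] / [3, 4]
  Insert 6 (step 6): P = [2, 4, 6] / [3, 7] / [8];  Q = [1, 2, 5] / [3, 4] / [6]
  Insert 5 (step 7): P = [2, 4, 5] / [3, 6] / [7] / [8];  Q = [1, 2, 5] / [3, 4] / [6] / [7]
  Insert 1 (step 8): P = [1, 4, 5] / [2, 6] / [3] / [7] / [8];  Q = [1, 2, 5] / [3, 4] / [6] / [7] / [8]
Final shape: (3, 2, 1, 1, 1).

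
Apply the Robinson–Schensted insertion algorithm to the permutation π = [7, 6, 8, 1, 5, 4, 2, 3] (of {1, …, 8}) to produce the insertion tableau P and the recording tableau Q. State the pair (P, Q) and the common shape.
P = [1, 2, 3] / [4, 8] / [5] / [6] / [7];  Q = [1, 3, 8] / [2, 5] / [4] / [6] / [7];  common shape = (3, 2, 1, 1, 1)

Row-insert the values π_1, π_2, … into P one at a time, bumping the leftmost entry strictly greater than the inserted value down to the next row. The recording tableau Q records, in position (i, j), the step at which that cell was added to P.
  Insert 7 (step 1): P = [7];  Q = [1]
  Insert 6 (step 2): P = [6] / [7];  Q = [1] / [2]
  Insert 8 (step 3): P = [6, 8] / [7];  Q = [1, 3] / [2]
  Insert 1 (step 4): P = [1, 8] / [6] / [7];  Q = [1, 3] / [2] / [4]
  Insert 5 (step 5): P = [1, 5] / [6, 8] / [7];  Q = [1, 3] / [2, 5] / [4]
  Insert 4 (step 6): P = [1, 4] / [5, 8] / [6] / [7];  Q = [1, 3] / [2, 5] / [4] / [6]
  Insert 2 (step 7): P = [1, 2] / [4, 8] / [5] / [6] / [7];  Q = [1, 3] / [2, 5] / [4] / [6] / [7]
  Insert 3 (step 8): P = [1, 2, 3] / [4, 8] / [5] / [6] / [7];  Q = [1, 3, 8] / [2, 5] / [4] / [6] / [7]
Final shape: (3, 2, 1, 1, 1).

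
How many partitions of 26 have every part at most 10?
p(26, parts ≤ 10) = 1761

Use the recurrence p(n, m) = p(n, m−1) + p(n−m, m): either the largest part is < m (count p(n, m−1)) or the largest part is exactly m (remove one copy of m, count p(n−m, m)). With p(0, ·) = 1 this gives p(26, parts ≤ 10) = 1761. (By conjugating Young diagrams, this also counts partitions of 26 into at most 10 parts.)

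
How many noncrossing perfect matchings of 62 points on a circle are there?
C_31 = 14544636039226909

These noncrossing handshakes are counted by the Catalan number C_n = (1/(n + 1)) · C(2n, n). For n = 31: C_31 = (1/32) · C(62, 31) = 465428353255261088/32 = 14544636039226909.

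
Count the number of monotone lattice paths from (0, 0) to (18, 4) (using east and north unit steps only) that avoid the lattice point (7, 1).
Number of paths = 4403

Total paths from (0, 0) to (18, 4): C(22, 18) = 7315. Paths through (7, 1): (paths (0, 0) → (7, 1)) × (paths (7, 1) → (18, 4)) = C(8, 7) · C(14, 11) = 8 · 364 = 2912. Avoidance count = 7315 − 2912 = 4403.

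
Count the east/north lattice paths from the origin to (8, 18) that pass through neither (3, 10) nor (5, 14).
Number of paths = 937363

Inclusion–exclusion. Total paths: C(26, 8) = 1562275. Through P₁: C(13, 3)·C(13, 5) = 368082. Through P₂: C(19, 5)·C(7, 3) = 406980. Since P₁ is strictly southwest of P₂, a monotone path through both must visit P₁ then P₂; paths through both = C(13, 3)·C(6, 2)·C(7, 3) = 150150. Avoid both = 1562275 − 368082 − 406980 + 150150 = 937363.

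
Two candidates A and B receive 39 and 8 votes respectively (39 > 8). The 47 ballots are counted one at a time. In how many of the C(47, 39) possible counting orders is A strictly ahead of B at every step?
Strict-lead orderings = 207408135

Total orderings of the 47 votes with 39 for A: C(47, 39) = 314457495. By the Bertrand ballot formula (Cycle Lemma / reflection principle), the number of orderings in which A is strictly ahead of B throughout is (p − q)/(p + q) · C(p + q, p) = (39 − 8)/(39 + 8) · 314457495 = 207408135.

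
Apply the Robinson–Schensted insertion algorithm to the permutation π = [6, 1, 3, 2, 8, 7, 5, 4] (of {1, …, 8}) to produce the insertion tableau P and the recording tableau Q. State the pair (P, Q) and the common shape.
P = [1, 2, 4] / [3, 5] / [6, 7] / [8];  Q = [1, 3, 5] / [2, 6] / [4, 7] / [8];  common shape = (3, 2, 2, 1)

Row-insert the values π_1, π_2, … into P one at a time, bumping the leftmost entry strictly greater than the inserted value down to the next row. The recording tableau Q records, in position (i, j), the step at which that cell was added to P.
  Insert 6 (step 1): P = [6];  Q = [1]
  Insert 1 (step 2): P = [1] / [6];  Q = [1] / [2]
  Insert 3 (step 3): P = [1, 3] / [6];  Q = [1, 3] / [2]
  Insert 2 (step 4): P = [1, 2] / [3] / [6];  Q = [1, 3] / [2] / [4]
  Insert 8 (step 5): P = [1, 2, 8] / [3] / [6];  Q = [1, 3, 5] / [2] / [4]
  Insert 7 (step 6): P = [1, 2, 7] / [3, 8] / [6];  Q = [1, 3, 5] / [2, 6] / [4]
  Insert 5 (step 7): P = [1, 2, 5] / [3, 7] / [6, 8];  Q = [1, 3, 5] / [2, 6] / [4, 7]
  Insert 4 (step 8): P = [1, 2, 4] / [3, 5] / [6, 7] / [8];  Q = [1, 3, 5] / [2, 6] / [4, 7] / [8]
Final shape: (3, 2, 2, 1).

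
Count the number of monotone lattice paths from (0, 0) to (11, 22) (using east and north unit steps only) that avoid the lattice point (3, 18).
Number of paths = 192878370

Total paths from (0, 0) to (11, 22): C(33, 11) = 193536720. Paths through (3, 18): (paths (0, 0) → (3, 18)) × (paths (3, 18) → (11, 22)) = C(21, 3) · C(12, 8) = 1330 · 495 = 658350. Avoidance count = 193536720 − 658350 = 192878370.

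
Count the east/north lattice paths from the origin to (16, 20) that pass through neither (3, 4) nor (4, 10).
Number of paths = 4443770709

Inclusion–exclusion. Total paths: C(36, 16) = 7307872110. Through P₁: C(7, 3)·C(29, 13) = 2375237025. Through P₂: C(14, 4)·C(22, 12) = 647292646. Since P₁ is strictly southwest of P₂, a monotone path through both must visit P₁ then P₂; paths through both = C(7, 3)·C(7, 1)·C(22, 12) = 158428270. Avoid both = 7307872110 − 2375237025 − 647292646 + 158428270 = 4443770709.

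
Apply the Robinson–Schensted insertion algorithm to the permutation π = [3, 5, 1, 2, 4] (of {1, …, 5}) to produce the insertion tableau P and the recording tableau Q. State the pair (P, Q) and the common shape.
P = [1, 2, 4] / [3, 5];  Q = [1, 2, 5] / [3, 4];  common shape = (3, 2)

Row-insert the values π_1, π_2, … into P one at a time, bumping the leftmost entry strictly greater than the inserted value down to the next row. The recording tableau Q records, in position (i, j), the step at which that cell was added to P.
  Insert 3 (step 1): P = [3];  Q = [1]
  Insert 5 (step 2): P = [3, 5];  Q = [1, 2]
  Insert 1 (step 3): P = [1, 5] / [3];  Q = [1, 2] / [3]
  Insert 2 (step 4): P = [1, 2] / [3, 5];  Q = [1, 2] / [3, 4]
  Insert 4 (step 5): P = [1, 2, 4] / [3, 5];  Q = [1, 2, 5] / [3, 4]
Final shape: (3, 2).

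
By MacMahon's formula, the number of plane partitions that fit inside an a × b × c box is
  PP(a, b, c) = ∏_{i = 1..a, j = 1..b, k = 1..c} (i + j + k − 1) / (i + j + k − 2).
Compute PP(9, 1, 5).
PP(9, 1, 5) = 2002

Evaluate the triple product over i = 1..9, j = 1..1, k = 1..5. The factors are (2/1) · (3/2) · (4/3) · (5/4) · (6/5) · (3/2) · (4/3) · (5/4) · … (45 factors total). The numerators and denominators telescope so the product is an integer; carrying out the multiplication exactly gives PP(9, 1, 5) = 2002.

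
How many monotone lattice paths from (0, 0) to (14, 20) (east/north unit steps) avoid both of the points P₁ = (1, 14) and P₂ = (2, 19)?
Number of paths = 1391567100

Inclusion–exclusion. Total paths: C(34, 14) = 1391975640. Through P₁: C(15, 1)·C(19, 13) = 406980. Through P₂: C(21, 2)·C(13, 12) = 2730. Since P₁ is strictly southwest of P₂, a monotone path through both must visit P₁ then P₂; paths through both = C(15, 1)·C(6, 1)·C(13, 12) = 1170. Avoid both = 1391975640 − 406980 − 2730 + 1170 = 1391567100.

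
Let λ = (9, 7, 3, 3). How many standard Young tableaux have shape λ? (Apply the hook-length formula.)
# SYT of shape (9, 7, 3, 3) = 290990700

Hook-length formula: f^λ = n! / Π hook(c), product over all cells c of the Young diagram. For λ = (9, 7, 3, 3), n = 22 boxes. Hook lengths by row (left-to-right, top-to-bottom): [12, 11, 10, 7, 6, 5, 4, 2, 1]; [9, 8, 7, 4, 3, 2, 1]; [4, 3, 2]; [3, 2, 1]. Product of hooks = 3862668902400. So f^λ = 22! / 3862668902400 = 1124000727777607680000 / 3862668902400 = 290990700.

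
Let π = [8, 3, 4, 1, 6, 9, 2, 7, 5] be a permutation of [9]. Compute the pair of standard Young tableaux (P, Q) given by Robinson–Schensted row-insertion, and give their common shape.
P = [1, 2, 5, 7] / [3, 4, 6] / [8, 9];  Q = [1, 3, 5, 6] / [2, 7, 8] / [4, 9];  common shape = (4, 3, 2)

Row-insert the values π_1, π_2, … into P one at a time, bumping the leftmost entry strictly greater than the inserted value down to the next row. The recording tableau Q records, in position (i, j), the step at which that cell was added to P.
  Insert 8 (step 1): P = [8];  Q = [1]
  Insert 3 (step 2): P = [3] / [8];  Q = [1] / [2]
  Insert 4 (step 3): P = [3, 4] / [8];  Q = [1, 3] / [2]
  Insert 1 (step 4): P = [1, 4] / [3] / [8];  Q = [1, 3] / [2] / [4]
  Insert 6 (step 5): P = [1, 4, 6] / [3] / [8];  Q = [1, 3, 5] / [2] / [4]
  Insert 9 (step 6): P = [1, 4, 6, 9] / [3] / [8];  Q = [1, 3, 5, 6] / [2] / [4]
  Insert 2 (step 7): P = [1, 2, 6, 9] / [3, 4] / [8];  Q = [1, 3, 5, 6] / [2, 7] / [4]
  Insert 7 (step 8): P = [1, 2, 6, 7] / [3, 4, 9] / [8];  Q = [1, 3, 5, 6] / [2, 7, 8] / [4]
  Insert 5 (step 9): P = [1, 2, 5, 7] / [3, 4, 6] / [8, 9];  Q = [1, 3, 5, 6] / [2, 7, 8] / [4, 9]
Final shape: (4, 3, 2).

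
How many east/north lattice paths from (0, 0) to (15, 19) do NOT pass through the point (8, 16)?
Number of paths = 1767711000

Total paths from (0, 0) to (15, 19): C(34, 15) = 1855967520. Paths through (8, 16): (paths (0, 0) → (8, 16)) × (paths (8, 16) → (15, 19)) = C(24, 8) · C(10, 7) = 735471 · 120 = 88256520. Avoidance count = 1855967520 − 88256520 = 1767711000.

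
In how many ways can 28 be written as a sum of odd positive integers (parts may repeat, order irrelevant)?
p_odd(28) = 222

Enumerate partitions using only odd parts via the recurrence o(n, m) = o(n, m−2) + o(n−m, m) over odd m, starting from the largest odd part ≤ n. This gives p_odd(28) = 222. (Euler's theorem: equals the count of distinct-part partitions.)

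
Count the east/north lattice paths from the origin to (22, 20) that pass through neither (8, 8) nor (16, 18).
Number of paths = 343554721260

Inclusion–exclusion. Total paths: C(42, 22) = 513791607420. Through P₁: C(16, 8)·C(26, 14) = 124294599000. Through P₂: C(34, 16)·C(8, 6) = 61710920040. Since P₁ is strictly southwest of P₂, a monotone path through both must visit P₁ then P₂; paths through both = C(16, 8)·C(18, 8)·C(8, 6) = 15768632880. Avoid both = 513791607420 − 124294599000 − 61710920040 + 15768632880 = 343554721260.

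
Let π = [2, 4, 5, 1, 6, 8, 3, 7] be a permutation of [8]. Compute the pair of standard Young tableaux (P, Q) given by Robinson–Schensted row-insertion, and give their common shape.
P = [1, 3, 5, 6, 7] / [2, 4, 8];  Q = [1, 2, 3, 5, 6] / [4, 7, 8];  common shape = (5, 3)

Row-insert the values π_1, π_2, … into P one at a time, bumping the leftmost entry strictly greater than the inserted value down to the next row. The recording tableau Q records, in position (i, j), the step at which that cell was added to P.
  Insert 2 (step 1): P = [2];  Q = [1]
  Insert 4 (step 2): P = [2, 4];  Q = [1, 2]
  Insert 5 (step 3): P = [2, 4, 5];  Q = [1, 2, 3]
  Insert 1 (step 4): P = [1, 4, 5] / [2];  Q = [1, 2, 3] / [4]
  Insert 6 (step 5): P = [1, 4, 5, 6] / [2];  Q = [1, 2, 3, 5] / [4]
  Insert 8 (step 6): P = [1, 4, 5, 6, 8] / [2];  Q = [1, 2, 3, 5, 6] / [4]
  Insert 3 (step 7): P = [1, 3, 5, 6, 8] / [2, 4];  Q = [1, 2, 3, 5, 6] / [4, 7]
  Insert 7 (step 8): P = [1, 3, 5, 6, 7] / [2, 4, 8];  Q = [1, 2, 3, 5, 6] / [4, 7, 8]
Final shape: (5, 3).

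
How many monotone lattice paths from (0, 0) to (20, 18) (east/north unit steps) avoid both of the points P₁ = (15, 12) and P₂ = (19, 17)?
Number of paths = 12732396810

Inclusion–exclusion. Total paths: C(38, 20) = 33578000610. Through P₁: C(27, 15)·C(11, 5) = 8031343320. Through P₂: C(36, 19)·C(2, 1) = 17194993200. Since P₁ is strictly southwest of P₂, a monotone path through both must visit P₁ then P₂; paths through both = C(27, 15)·C(9, 4)·C(2, 1) = 4380732720. Avoid both = 33578000610 − 8031343320 − 17194993200 + 4380732720 = 12732396810.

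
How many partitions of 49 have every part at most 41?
p(49, parts ≤ 41) = 173480

Use the recurrence p(n, m) = p(n, m−1) + p(n−m, m): either the largest part is < m (count p(n, m−1)) or the largest part is exactly m (remove one copy of m, count p(n−m, m)). With p(0, ·) = 1 this gives p(49, parts ≤ 41) = 173480. (By conjugating Young diagrams, this also counts partitions of 49 into at most 41 parts.)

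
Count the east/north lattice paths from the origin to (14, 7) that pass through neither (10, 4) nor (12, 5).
Number of paths = 62135

Inclusion–exclusion. Total paths: C(21, 14) = 116280. Through P₁: C(14, 10)·C(7, 4) = 35035. Through P₂: C(17, 12)·C(4, 2) = 37128. Since P₁ is strictly southwest of P₂, a monotone path through both must visit P₁ then P₂; paths through both = C(14, 10)·C(3, 2)·C(4, 2) = 18018. Avoid both = 116280 − 35035 − 37128 + 18018 = 62135.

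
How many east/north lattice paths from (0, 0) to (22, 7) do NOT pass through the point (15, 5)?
Number of paths = 1002636

Total paths from (0, 0) to (22, 7): C(29, 22) = 1560780. Paths through (15, 5): (paths (0, 0) → (15, 5)) × (paths (15, 5) → (22, 7)) = C(20, 15) · C(9, 7) = 15504 · 36 = 558144. Avoidance count = 1560780 − 558144 = 1002636.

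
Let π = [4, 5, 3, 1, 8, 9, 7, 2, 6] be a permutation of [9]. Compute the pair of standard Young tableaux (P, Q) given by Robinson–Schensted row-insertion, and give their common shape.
P = [1, 2, 6, 9] / [3, 5, 7] / [4, 8];  Q = [1, 2, 5, 6] / [3, 7, 9] / [4, 8];  common shape = (4, 3, 2)

Row-insert the values π_1, π_2, … into P one at a time, bumping the leftmost entry strictly greater than the inserted value down to the next row. The recording tableau Q records, in position (i, j), the step at which that cell was added to P.
  Insert 4 (step 1): P = [4];  Q = [1]
  Insert 5 (step 2): P = [4, 5];  Q = [1, 2]
  Insert 3 (step 3): P = [3, 5] / [4];  Q = [1, 2] / [3]
  Insert 1 (step 4): P = [1, 5] / [3] / [4];  Q = [1, 2] / [3] / [4]
  Insert 8 (step 5): P = [1, 5, 8] / [3] / [4];  Q = [1, 2, 5] / [3] / [4]
  Insert 9 (step 6): P = [1, 5, 8, 9] / [3] / [4];  Q = [1, 2, 5, 6] / [3] / [4]
  Insert 7 (step 7): P = [1, 5, 7, 9] / [3, 8] / [4];  Q = [1, 2, 5, 6] / [3, 7] / [4]
  Insert 2 (step 8): P = [1, 2, 7, 9] / [3, 5] / [4, 8];  Q = [1, 2, 5, 6] / [3, 7] / [4, 8]
  Insert 6 (step 9): P = [1, 2, 6, 9] / [3, 5, 7] / [4, 8];  Q = [1, 2, 5, 6] / [3, 7, 9] / [4, 8]
Final shape: (4, 3, 2).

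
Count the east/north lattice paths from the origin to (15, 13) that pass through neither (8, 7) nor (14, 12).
Number of paths = 13030240

Inclusion–exclusion. Total paths: C(28, 15) = 37442160. Through P₁: C(15, 8)·C(13, 7) = 11042460. Through P₂: C(26, 14)·C(2, 1) = 19315400. Since P₁ is strictly southwest of P₂, a monotone path through both must visit P₁ then P₂; paths through both = C(15, 8)·C(11, 6)·C(2, 1) = 5945940. Avoid both = 37442160 − 11042460 − 19315400 + 5945940 = 13030240.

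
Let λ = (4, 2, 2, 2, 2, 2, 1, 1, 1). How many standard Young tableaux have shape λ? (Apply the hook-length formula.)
# SYT of shape (4, 2, 2, 2, 2, 2, 1, 1, 1) = 170170

Hook-length formula: f^λ = n! / Π hook(c), product over all cells c of the Young diagram. For λ = (4, 2, 2, 2, 2, 2, 1, 1, 1), n = 17 boxes. Hook lengths by row (left-to-right, top-to-bottom): [12, 8, 2, 1]; [9, 5]; [8, 4]; [7, 3]; [6, 2]; [5, 1]; [3]; [2]; [1]. Product of hooks = 2090188800. So f^λ = 17! / 2090188800 = 355687428096000 / 2090188800 = 170170.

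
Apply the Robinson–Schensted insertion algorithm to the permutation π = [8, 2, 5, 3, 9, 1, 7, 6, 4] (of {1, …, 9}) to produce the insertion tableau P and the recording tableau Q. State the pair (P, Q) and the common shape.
P = [1, 3, 4] / [2, 6] / [5, 7] / [8, 9];  Q = [1, 3, 5] / [2, 7] / [4, 8] / [6, 9];  common shape = (3, 2, 2, 2)

Row-insert the values π_1, π_2, … into P one at a time, bumping the leftmost entry strictly greater than the inserted value down to the next row. The recording tableau Q records, in position (i, j), the step at which that cell was added to P.
  Insert 8 (step 1): P = [8];  Q = [1]
  Insert 2 (step 2): P = [2] / [8];  Q = [1] / [2]
  Insert 5 (step 3): P = [2, 5] / [8];  Q = [1, 3] / [2]
  Insert 3 (step 4): P = [2, 3] / [5] / [8];  Q = [1, 3] / [2] / [4]
  Insert 9 (step 5): P = [2, 3, 9] / [5] / [8];  Q = [1, 3, 5] / [2] / [4]
  Insert 1 (step 6): P = [1, 3, 9] / [2] / [5] / [8];  Q = [1, 3, 5] / [2] / [4] / [6]
  Insert 7 (step 7): P = [1, 3, 7] / [2, 9] / [5] / [8];  Q = [1, 3, 5] / [2, 7] / [4] / [6]
  Insert 6 (step 8): P = [1, 3, 6] / [2, 7] / [5, 9] / [8];  Q = [1, 3, 5] / [2, 7] / [4, 8] / [6]
  Insert 4 (step 9): P = [1, 3, 4] / [2, 6] / [5, 7] / [8, 9];  Q = [1, 3, 5] / [2, 7] / [4, 8] / [6, 9]
Final shape: (3, 2, 2, 2).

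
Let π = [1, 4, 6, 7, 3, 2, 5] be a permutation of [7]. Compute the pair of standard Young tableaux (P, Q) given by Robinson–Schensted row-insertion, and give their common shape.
P = [1, 2, 5, 7] / [3, 6] / [4];  Q = [1, 2, 3, 4] / [5, 7] / [6];  common shape = (4, 2, 1)

Row-insert the values π_1, π_2, … into P one at a time, bumping the leftmost entry strictly greater than the inserted value down to the next row. The recording tableau Q records, in position (i, j), the step at which that cell was added to P.
  Insert 1 (step 1): P = [1];  Q = [1]
  Insert 4 (step 2): P = [1, 4];  Q = [1, 2]
  Insert 6 (step 3): P = [1, 4, 6];  Q = [1, 2, 3]
  Insert 7 (step 4): P = [1, 4, 6, 7];  Q = [1, 2, 3, 4]
  Insert 3 (step 5): P = [1, 3, 6, 7] / [4];  Q = [1, 2, 3, 4] / [5]
  Insert 2 (step 6): P = [1, 2, 6, 7] / [3] / [4];  Q = [1, 2, 3, 4] / [5] / [6]
  Insert 5 (step 7): P = [1, 2, 5, 7] / [3, 6] / [4];  Q = [1, 2, 3, 4] / [5, 7] / [6]
Final shape: (4, 2, 1).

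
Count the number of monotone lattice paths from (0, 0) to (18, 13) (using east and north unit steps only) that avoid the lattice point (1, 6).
Number of paths = 203830347

Total paths from (0, 0) to (18, 13): C(31, 18) = 206253075. Paths through (1, 6): (paths (0, 0) → (1, 6)) × (paths (1, 6) → (18, 13)) = C(7, 1) · C(24, 17) = 7 · 346104 = 2422728. Avoidance count = 206253075 − 2422728 = 203830347.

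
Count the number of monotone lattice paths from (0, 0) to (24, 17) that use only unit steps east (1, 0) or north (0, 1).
Number of paths = 151584480450

A monotone lattice path from (0, 0) to (24, 17) consists of 24 east steps and 17 north steps in some order, so it is determined by which 24 of the 41 steps are east. The count is C(41, 24) = 151584480450.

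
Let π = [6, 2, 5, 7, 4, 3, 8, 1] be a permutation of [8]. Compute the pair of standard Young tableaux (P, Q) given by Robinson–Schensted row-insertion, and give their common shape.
P = [1, 3, 7, 8] / [2] / [4] / [5] / [6];  Q = [1, 3, 4, 7] / [2] / [5] / [6] / [8];  common shape = (4, 1, 1, 1, 1)

Row-insert the values π_1, π_2, … into P one at a time, bumping the leftmost entry strictly greater than the inserted value down to the next row. The recording tableau Q records, in position (i, j), the step at which that cell was added to P.
  Insert 6 (step 1): P = [6];  Q = [1]
  Insert 2 (step 2): P = [2] / [6];  Q = [1] / [2]
  Insert 5 (step 3): P = [2, 5] / [6];  Q = [1, 3] / [2]
  Insert 7 (step 4): P = [2, 5, 7] / [6];  Q = [1, 3, 4] / [2]
  Insert 4 (step 5): P = [2, 4, 7] / [5] / [6];  Q = [1, 3, 4] / [2] / [5]
  Insert 3 (step 6): P = [2, 3, 7] / [4] / [5] / [6];  Q = [1, 3, 4] / [2] / [5] / [6]
  Insert 8 (step 7): P = [2, 3, 7, 8] / [4] / [5] / [6];  Q = [1, 3, 4, 7] / [2] / [5] / [6]
  Insert 1 (step 8): P = [1, 3, 7, 8] / [2] / [4] / [5] / [6];  Q = [1, 3, 4, 7] / [2] / [5] / [6] / [8]
Final shape: (4, 1, 1, 1, 1).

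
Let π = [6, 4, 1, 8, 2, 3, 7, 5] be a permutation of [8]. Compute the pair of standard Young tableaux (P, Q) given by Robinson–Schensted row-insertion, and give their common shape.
P = [1, 2, 3, 5] / [4, 7] / [6, 8];  Q = [1, 4, 6, 7] / [2, 5] / [3, 8];  common shape = (4, 2, 2)

Row-insert the values π_1, π_2, … into P one at a time, bumping the leftmost entry strictly greater than the inserted value down to the next row. The recording tableau Q records, in position (i, j), the step at which that cell was added to P.
  Insert 6 (step 1): P = [6];  Q = [1]
  Insert 4 (step 2): P = [4] / [6];  Q = [1] / [2]
  Insert 1 (step 3): P = [1] / [4] / [6];  Q = [1] / [2] / [3]
  Insert 8 (step 4): P = [1, 8] / [4] / [6];  Q = [1, 4] / [2] / [3]
  Insert 2 (step 5): P = [1, 2] / [4, 8] / [6];  Q = [1, 4] / [2, 5] / [3]
  Insert 3 (step 6): P = [1, 2, 3] / [4, 8] / [6];  Q = [1, 4, 6] / [2, 5] / [3]
  Insert 7 (step 7): P = [1, 2, 3, 7] / [4, 8] / [6];  Q = [1, 4, 6, 7] / [2, 5] / [3]
  Insert 5 (step 8): P = [1, 2, 3, 5] / [4, 7] / [6, 8];  Q = [1, 4, 6, 7] / [2, 5] / [3, 8]
Final shape: (4, 2, 2).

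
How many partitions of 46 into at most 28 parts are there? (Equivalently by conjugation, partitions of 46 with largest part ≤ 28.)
p(46, parts ≤ 28) = 104346

Use the recurrence p(n, m) = p(n, m−1) + p(n−m, m): either the largest part is < m (count p(n, m−1)) or the largest part is exactly m (remove one copy of m, count p(n−m, m)). With p(0, ·) = 1 this gives p(46, parts ≤ 28) = 104346. (By conjugating Young diagrams, this also counts partitions of 46 into at most 28 parts.)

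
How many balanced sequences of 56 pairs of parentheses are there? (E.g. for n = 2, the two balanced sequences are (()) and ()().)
C_56 = 6852456927844873497549658464312

These balanced parentheses are counted by the Catalan number C_n = (1/(n + 1)) · C(2n, n). For n = 56: C_56 = (1/57) · C(112, 56) = 390590044887157789360330532465784/57 = 6852456927844873497549658464312.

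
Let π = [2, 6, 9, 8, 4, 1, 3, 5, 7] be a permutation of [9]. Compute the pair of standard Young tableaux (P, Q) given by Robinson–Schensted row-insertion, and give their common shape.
P = [1, 3, 5, 7] / [2, 4, 8] / [6] / [9];  Q = [1, 2, 3, 9] / [4, 7, 8] / [5] / [6];  common shape = (4, 3, 1, 1)

Row-insert the values π_1, π_2, … into P one at a time, bumping the leftmost entry strictly greater than the inserted value down to the next row. The recording tableau Q records, in position (i, j), the step at which that cell was added to P.
  Insert 2 (step 1): P = [2];  Q = [1]
  Insert 6 (step 2): P = [2, 6];  Q = [1, 2]
  Insert 9 (step 3): P = [2, 6, 9];  Q = [1, 2, 3]
  Insert 8 (step 4): P = [2, 6, 8] / [9];  Q = [1, 2, 3] / [4]
  Insert 4 (step 5): P = [2, 4, 8] / [6] / [9];  Q = [1, 2, 3] / [4] / [5]
  Insert 1 (step 6): P = [1, 4, 8] / [2] / [6] / [9];  Q = [1, 2, 3] / [4] / [5] / [6]
  Insert 3 (step 7): P = [1, 3, 8] / [2, 4] / [6] / [9];  Q = [1, 2, 3] / [4, 7] / [5] / [6]
  Insert 5 (step 8): P = [1, 3, 5] / [2, 4, 8] / [6] / [9];  Q = [1, 2, 3] / [4, 7, 8] / [5] / [6]
  Insert 7 (step 9): P = [1, 3, 5, 7] / [2, 4, 8] / [6] / [9];  Q = [1, 2, 3, 9] / [4, 7, 8] / [5] / [6]
Final shape: (4, 3, 1, 1).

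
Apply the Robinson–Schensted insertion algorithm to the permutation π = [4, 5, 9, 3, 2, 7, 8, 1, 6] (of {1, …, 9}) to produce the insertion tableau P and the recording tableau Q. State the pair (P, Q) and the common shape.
P = [1, 5, 6, 8] / [2, 7] / [3, 9] / [4];  Q = [1, 2, 3, 7] / [4, 6] / [5, 9] / [8];  common shape = (4, 2, 2, 1)

Row-insert the values π_1, π_2, … into P one at a time, bumping the leftmost entry strictly greater than the inserted value down to the next row. The recording tableau Q records, in position (i, j), the step at which that cell was added to P.
  Insert 4 (step 1): P = [4];  Q = [1]
  Insert 5 (step 2): P = [4, 5];  Q = [1, 2]
  Insert 9 (step 3): P = [4, 5, 9];  Q = [1, 2, 3]
  Insert 3 (step 4): P = [3, 5, 9] / [4];  Q = [1, 2, 3] / [4]
  Insert 2 (step 5): P = [2, 5, 9] / [3] / [4];  Q = [1, 2, 3] / [4] / [5]
  Insert 7 (step 6): P = [2, 5, 7] / [3, 9] / [4];  Q = [1, 2, 3] / [4, 6] / [5]
  Insert 8 (step 7): P = [2, 5, 7, 8] / [3, 9] / [4];  Q = [1, 2, 3, 7] / [4, 6] / [5]
  Insert 1 (step 8): P = [1, 5, 7, 8] / [2, 9] / [3] / [4];  Q = [1, 2, 3, 7] / [4, 6] / [5] / [8]
  Insert 6 (step 9): P = [1, 5, 6, 8] / [2, 7] / [3, 9] / [4];  Q = [1, 2, 3, 7] / [4, 6] / [5, 9] / [8]
Final shape: (4, 2, 2, 1).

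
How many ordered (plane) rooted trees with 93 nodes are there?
C_92 = 15487357822491889407128326963778343232013931127835600

These ordered rooted trees are counted by the Catalan number C_n = (1/(n + 1)) · C(2n, n). For n = 92: C_92 = (1/93) · C(184, 92) = 1440324277491745714862934407631385920577295594888710800/93 = 15487357822491889407128326963778343232013931127835600.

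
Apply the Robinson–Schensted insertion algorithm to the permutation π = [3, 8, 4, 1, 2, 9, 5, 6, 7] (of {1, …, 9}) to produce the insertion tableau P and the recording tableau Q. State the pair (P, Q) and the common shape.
P = [1, 2, 5, 6, 7] / [3, 4, 9] / [8];  Q = [1, 2, 6, 8, 9] / [3, 5, 7] / [4];  common shape = (5, 3, 1)

Row-insert the values π_1, π_2, … into P one at a time, bumping the leftmost entry strictly greater than the inserted value down to the next row. The recording tableau Q records, in position (i, j), the step at which that cell was added to P.
  Insert 3 (step 1): P = [3];  Q = [1]
  Insert 8 (step 2): P = [3, 8];  Q = [1, 2]
  Insert 4 (step 3): P = [3, 4] / [8];  Q = [1, 2] / [3]
  Insert 1 (step 4): P = [1, 4] / [3] / [8];  Q = [1, 2] / [3] / [4]
  Insert 2 (step 5): P = [1, 2] / [3, 4] / [8];  Q = [1, 2] / [3, 5] / [4]
  Insert 9 (step 6): P = [1, 2, 9] / [3, 4] / [8];  Q = [1, 2, 6] / [3, 5] / [4]
  Insert 5 (step 7): P = [1, 2, 5] / [3, 4, 9] / [8];  Q = [1, 2, 6] / [3, 5, 7] / [4]
  Insert 6 (step 8): P = [1, 2, 5, 6] / [3, 4, 9] / [8];  Q = [1, 2, 6, 8] / [3, 5, 7] / [4]
  Insert 7 (step 9): P = [1, 2, 5, 6, 7] / [3, 4, 9] / [8];  Q = [1, 2, 6, 8, 9] / [3, 5, 7] / [4]
Final shape: (5, 3, 1).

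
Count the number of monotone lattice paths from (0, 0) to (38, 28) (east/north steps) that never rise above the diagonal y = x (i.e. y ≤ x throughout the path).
Number of paths = 962810849581892080

By the reflection principle (André's argument), the number of monotone paths to (38, 28) with n ≤ m that never go above y = x is C(66, 38) − C(66, 39) = 3413602103063071920 − 2450791253481179840 = 962810849581892080.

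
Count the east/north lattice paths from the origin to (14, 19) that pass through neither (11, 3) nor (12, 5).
Number of paths = 817844964

Inclusion–exclusion. Total paths: C(33, 14) = 818809200. Through P₁: C(14, 11)·C(19, 3) = 352716. Through P₂: C(17, 12)·C(16, 2) = 742560. Since P₁ is strictly southwest of P₂, a monotone path through both must visit P₁ then P₂; paths through both = C(14, 11)·C(3, 1)·C(16, 2) = 131040. Avoid both = 818809200 − 352716 − 742560 + 131040 = 817844964.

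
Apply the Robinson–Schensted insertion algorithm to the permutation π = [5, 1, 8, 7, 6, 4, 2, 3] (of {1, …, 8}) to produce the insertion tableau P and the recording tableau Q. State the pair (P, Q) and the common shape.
P = [1, 2, 3] / [4, 6] / [5] / [7] / [8];  Q = [1, 3, 8] / [2, 4] / [5] / [6] / [7];  common shape = (3, 2, 1, 1, 1)

Row-insert the values π_1, π_2, … into P one at a time, bumping the leftmost entry strictly greater than the inserted value down to the next row. The recording tableau Q records, in position (i, j), the step at which that cell was added to P.
  Insert 5 (step 1): P = [5];  Q = [1]
  Insert 1 (step 2): P = [1] / [5];  Q = [1] / [2]
  Insert 8 (step 3): P = [1, 8] / [5];  Q = [1, 3] / [2]
  Insert 7 (step 4): P = [1, 7] / [5, 8];  Q = [1, 3] / [2, 4]
  Insert 6 (step 5): P = [1, 6] / [5, 7] / [8];  Q = [1, 3] / [2, 4] / [5]
  Insert 4 (step 6): P = [1, 4] / [5, 6] / [7] / [8];  Q = [1, 3] / [2, 4] / [5] / [6]
  Insert 2 (step 7): P = [1, 2] / [4, 6] / [5] / [7] / [8];  Q = [1, 3] / [2, 4] / [5] / [6] / [7]
  Insert 3 (step 8): P = [1, 2, 3] / [4, 6] / [5] / [7] / [8];  Q = [1, 3, 8] / [2, 4] / [5] / [6] / [7]
Final shape: (3, 2, 1, 1, 1).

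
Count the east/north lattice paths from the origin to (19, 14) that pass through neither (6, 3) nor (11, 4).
Number of paths = 571457466

Inclusion–exclusion. Total paths: C(33, 19) = 818809200. Through P₁: C(9, 6)·C(24, 13) = 209676096. Through P₂: C(15, 11)·C(18, 8) = 59729670. Since P₁ is strictly southwest of P₂, a monotone path through both must visit P₁ then P₂; paths through both = C(9, 6)·C(6, 5)·C(18, 8) = 22054032. Avoid both = 818809200 − 209676096 − 59729670 + 22054032 = 571457466.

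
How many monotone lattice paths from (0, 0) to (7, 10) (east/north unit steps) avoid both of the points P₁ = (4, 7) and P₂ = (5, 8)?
Number of paths = 9086

Inclusion–exclusion. Total paths: C(17, 7) = 19448. Through P₁: C(11, 4)·C(6, 3) = 6600. Through P₂: C(13, 5)·C(4, 2) = 7722. Since P₁ is strictly southwest of P₂, a monotone path through both must visit P₁ then P₂; paths through both = C(11, 4)·C(2, 1)·C(4, 2) = 3960. Avoid both = 19448 − 6600 − 7722 + 3960 = 9086.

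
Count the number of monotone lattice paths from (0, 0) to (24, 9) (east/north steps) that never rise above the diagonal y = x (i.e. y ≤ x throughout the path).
Number of paths = 24682944

By the reflection principle (André's argument), the number of monotone paths to (24, 9) with n ≤ m that never go above y = x is C(33, 24) − C(33, 25) = 38567100 − 13884156 = 24682944.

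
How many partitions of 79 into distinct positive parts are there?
q(79) = 70488

A partition into distinct parts is a strictly decreasing sequence summing to n. The recurrence d(n, m) = d(n, m−1) + d(n−m, m−1) (use part m at most once) with q(n) = d(n, n) gives q(79) = 70488. (Euler's theorem: # distinct-part partitions = # odd-part partitions.)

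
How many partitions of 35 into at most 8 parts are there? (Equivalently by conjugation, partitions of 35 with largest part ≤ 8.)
p(35, parts ≤ 8) = 5066

Use the recurrence p(n, m) = p(n, m−1) + p(n−m, m): either the largest part is < m (count p(n, m−1)) or the largest part is exactly m (remove one copy of m, count p(n−m, m)). With p(0, ·) = 1 this gives p(35, parts ≤ 8) = 5066. (By conjugating Young diagrams, this also counts partitions of 35 into at most 8 parts.)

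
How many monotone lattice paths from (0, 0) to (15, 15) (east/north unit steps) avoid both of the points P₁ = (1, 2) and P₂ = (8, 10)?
Number of paths = 75575844

Inclusion–exclusion. Total paths: C(30, 15) = 155117520. Through P₁: C(3, 1)·C(27, 14) = 60174900. Through P₂: C(18, 8)·C(12, 7) = 34656336. Since P₁ is strictly southwest of P₂, a monotone path through both must visit P₁ then P₂; paths through both = C(3, 1)·C(15, 7)·C(12, 7) = 15289560. Avoid both = 155117520 − 60174900 − 34656336 + 15289560 = 75575844.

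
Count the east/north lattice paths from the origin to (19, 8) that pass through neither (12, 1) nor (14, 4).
Number of paths = 1806279

Inclusion–exclusion. Total paths: C(27, 19) = 2220075. Through P₁: C(13, 12)·C(14, 7) = 44616. Through P₂: C(18, 14)·C(9, 5) = 385560. Since P₁ is strictly southwest of P₂, a monotone path through both must visit P₁ then P₂; paths through both = C(13, 12)·C(5, 2)·C(9, 5) = 16380. Avoid both = 2220075 − 44616 − 385560 + 16380 = 1806279.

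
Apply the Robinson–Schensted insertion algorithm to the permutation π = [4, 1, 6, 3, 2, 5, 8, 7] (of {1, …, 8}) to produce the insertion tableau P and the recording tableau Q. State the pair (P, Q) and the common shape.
P = [1, 2, 5, 7] / [3, 6, 8] / [4];  Q = [1, 3, 6, 7] / [2, 4, 8] / [5];  common shape = (4, 3, 1)

Row-insert the values π_1, π_2, … into P one at a time, bumping the leftmost entry strictly greater than the inserted value down to the next row. The recording tableau Q records, in position (i, j), the step at which that cell was added to P.
  Insert 4 (step 1): P = [4];  Q = [1]
  Insert 1 (step 2): P = [1] / [4];  Q = [1] / [2]
  Insert 6 (step 3): P = [1, 6] / [4];  Q = [1, 3] / [2]
  Insert 3 (step 4): P = [1, 3] / [4, 6];  Q = [1, 3] / [2, 4]
  Insert 2 (step 5): P = [1, 2] / [3, 6] / [4];  Q = [1, 3] / [2, 4] / [5]
  Insert 5 (step 6): P = [1, 2, 5] / [3, 6] / [4];  Q = [1, 3, 6] / [2, 4] / [5]
  Insert 8 (step 7): P = [1, 2, 5, 8] / [3, 6] / [4];  Q = [1, 3, 6, 7] / [2, 4] / [5]
  Insert 7 (step 8): P = [1, 2, 5, 7] / [3, 6, 8] / [4];  Q = [1, 3, 6, 7] / [2, 4, 8] / [5]
Final shape: (4, 3, 1).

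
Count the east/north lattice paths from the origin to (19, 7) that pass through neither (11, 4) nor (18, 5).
Number of paths = 364388

Inclusion–exclusion. Total paths: C(26, 19) = 657800. Through P₁: C(15, 11)·C(11, 8) = 225225. Through P₂: C(23, 18)·C(3, 1) = 100947. Since P₁ is strictly southwest of P₂, a monotone path through both must visit P₁ then P₂; paths through both = C(15, 11)·C(8, 7)·C(3, 1) = 32760. Avoid both = 657800 − 225225 − 100947 + 32760 = 364388.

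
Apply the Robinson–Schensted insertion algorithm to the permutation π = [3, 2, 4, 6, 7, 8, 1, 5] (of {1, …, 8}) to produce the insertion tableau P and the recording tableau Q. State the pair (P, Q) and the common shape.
P = [1, 4, 5, 7, 8] / [2, 6] / [3];  Q = [1, 3, 4, 5, 6] / [2, 8] / [7];  common shape = (5, 2, 1)

Row-insert the values π_1, π_2, … into P one at a time, bumping the leftmost entry strictly greater than the inserted value down to the next row. The recording tableau Q records, in position (i, j), the step at which that cell was added to P.
  Insert 3 (step 1): P = [3];  Q = [1]
  Insert 2 (step 2): P = [2] / [3];  Q = [1] / [2]
  Insert 4 (step 3): P = [2, 4] / [3];  Q = [1, 3] / [2]
  Insert 6 (step 4): P = [2, 4, 6] / [3];  Q = [1, 3, 4] / [2]
  Insert 7 (step 5): P = [2, 4, 6, 7] / [3];  Q = [1, 3, 4, 5] / [2]
  Insert 8 (step 6): P = [2, 4, 6, 7, 8] / [3];  Q = [1, 3, 4, 5, 6] / [2]
  Insert 1 (step 7): P = [1, 4, 6, 7, 8] / [2] / [3];  Q = [1, 3, 4, 5, 6] / [2] / [7]
  Insert 5 (step 8): P = [1, 4, 5, 7, 8] / [2, 6] / [3];  Q = [1, 3, 4, 5, 6] / [2, 8] / [7]
Final shape: (5, 2, 1).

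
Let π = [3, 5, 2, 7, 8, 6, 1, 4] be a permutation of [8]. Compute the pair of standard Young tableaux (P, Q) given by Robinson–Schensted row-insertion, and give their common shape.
P = [1, 4, 6, 8] / [2, 5] / [3, 7];  Q = [1, 2, 4, 5] / [3, 6] / [7, 8];  common shape = (4, 2, 2)

Row-insert the values π_1, π_2, … into P one at a time, bumping the leftmost entry strictly greater than the inserted value down to the next row. The recording tableau Q records, in position (i, j), the step at which that cell was added to P.
  Insert 3 (step 1): P = [3];  Q = [1]
  Insert 5 (step 2): P = [3, 5];  Q = [1, 2]
  Insert 2 (step 3): P = [2, 5] / [3];  Q = [1, 2] / [3]
  Insert 7 (step 4): P = [2, 5, 7] / [3];  Q = [1, 2, 4] / [3]
  Insert 8 (step 5): P = [2, 5, 7, 8] / [3];  Q = [1, 2, 4, 5] / [3]
  Insert 6 (step 6): P = [2, 5, 6, 8] / [3, 7];  Q = [1, 2, 4, 5] / [3, 6]
  Insert 1 (step 7): P = [1, 5, 6, 8] / [2, 7] / [3];  Q = [1, 2, 4, 5] / [3, 6] / [7]
  Insert 4 (step 8): P = [1, 4, 6, 8] / [2, 5] / [3, 7];  Q = [1, 2, 4, 5] / [3, 6] / [7, 8]
Final shape: (4, 2, 2).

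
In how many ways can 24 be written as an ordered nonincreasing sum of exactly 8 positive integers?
p(24, 8 parts) = 186

Partitions of n into exactly k parts are in bijection with partitions of n − k into at most k parts (subtract 1 from each part). So p(24, exactly 8) = p(16, parts ≤ 8). Computing via the recurrence p(m, j) = p(m, j−1) + p(m−j, j) gives 186.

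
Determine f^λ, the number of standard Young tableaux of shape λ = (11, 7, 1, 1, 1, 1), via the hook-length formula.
# SYT of shape (11, 7, 1, 1, 1, 1) = 46293975

Hook-length formula: f^λ = n! / Π hook(c), product over all cells c of the Young diagram. For λ = (11, 7, 1, 1, 1, 1), n = 22 boxes. Hook lengths by row (left-to-right, top-to-bottom): [16, 11, 10, 9, 8, 7, 6, 4, 3, 2, 1]; [11, 6, 5, 4, 3, 2, 1]; [4]; [3]; [2]; [1]. Product of hooks = 24279633100800. So f^λ = 22! / 24279633100800 = 1124000727777607680000 / 24279633100800 = 46293975.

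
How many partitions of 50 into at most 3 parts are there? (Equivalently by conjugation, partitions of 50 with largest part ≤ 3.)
p(50, parts ≤ 3) = 234

Use the recurrence p(n, m) = p(n, m−1) + p(n−m, m): either the largest part is < m (count p(n, m−1)) or the largest part is exactly m (remove one copy of m, count p(n−m, m)). With p(0, ·) = 1 this gives p(50, parts ≤ 3) = 234. (By conjugating Young diagrams, this also counts partitions of 50 into at most 3 parts.)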